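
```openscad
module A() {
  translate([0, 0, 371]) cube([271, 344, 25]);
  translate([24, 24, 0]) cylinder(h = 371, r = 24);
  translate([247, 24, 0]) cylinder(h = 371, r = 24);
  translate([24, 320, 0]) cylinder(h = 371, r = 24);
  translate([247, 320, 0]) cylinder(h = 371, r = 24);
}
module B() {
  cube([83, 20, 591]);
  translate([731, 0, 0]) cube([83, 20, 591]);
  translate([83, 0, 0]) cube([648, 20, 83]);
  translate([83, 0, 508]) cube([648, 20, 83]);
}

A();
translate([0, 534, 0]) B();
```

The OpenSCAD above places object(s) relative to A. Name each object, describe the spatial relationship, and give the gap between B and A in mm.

The picture frame's nearest face is 190 mm from the stool's +y face.

A is a stool. B is a picture frame. The picture frame is on the floor beside the stool on its +y side. The gap between the picture frame and the stool is 190 mm.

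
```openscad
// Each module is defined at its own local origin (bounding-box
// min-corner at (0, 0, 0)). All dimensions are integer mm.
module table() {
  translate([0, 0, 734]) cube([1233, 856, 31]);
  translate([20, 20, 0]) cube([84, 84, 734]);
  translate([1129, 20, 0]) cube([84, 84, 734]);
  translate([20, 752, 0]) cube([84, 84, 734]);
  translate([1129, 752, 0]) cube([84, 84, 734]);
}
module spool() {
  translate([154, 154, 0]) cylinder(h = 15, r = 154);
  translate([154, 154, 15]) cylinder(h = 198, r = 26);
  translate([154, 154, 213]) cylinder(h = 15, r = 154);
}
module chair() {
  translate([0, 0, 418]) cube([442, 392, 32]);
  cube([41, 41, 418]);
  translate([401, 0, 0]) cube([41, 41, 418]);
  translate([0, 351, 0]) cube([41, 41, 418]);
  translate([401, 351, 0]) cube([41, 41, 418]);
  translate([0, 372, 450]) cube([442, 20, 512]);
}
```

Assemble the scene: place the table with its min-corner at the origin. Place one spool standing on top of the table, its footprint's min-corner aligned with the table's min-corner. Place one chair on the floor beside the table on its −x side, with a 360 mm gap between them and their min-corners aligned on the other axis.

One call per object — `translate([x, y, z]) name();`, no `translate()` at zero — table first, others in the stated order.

table();
translate([0, 0, 765]) spool();
translate([-802, 0, 0]) chair();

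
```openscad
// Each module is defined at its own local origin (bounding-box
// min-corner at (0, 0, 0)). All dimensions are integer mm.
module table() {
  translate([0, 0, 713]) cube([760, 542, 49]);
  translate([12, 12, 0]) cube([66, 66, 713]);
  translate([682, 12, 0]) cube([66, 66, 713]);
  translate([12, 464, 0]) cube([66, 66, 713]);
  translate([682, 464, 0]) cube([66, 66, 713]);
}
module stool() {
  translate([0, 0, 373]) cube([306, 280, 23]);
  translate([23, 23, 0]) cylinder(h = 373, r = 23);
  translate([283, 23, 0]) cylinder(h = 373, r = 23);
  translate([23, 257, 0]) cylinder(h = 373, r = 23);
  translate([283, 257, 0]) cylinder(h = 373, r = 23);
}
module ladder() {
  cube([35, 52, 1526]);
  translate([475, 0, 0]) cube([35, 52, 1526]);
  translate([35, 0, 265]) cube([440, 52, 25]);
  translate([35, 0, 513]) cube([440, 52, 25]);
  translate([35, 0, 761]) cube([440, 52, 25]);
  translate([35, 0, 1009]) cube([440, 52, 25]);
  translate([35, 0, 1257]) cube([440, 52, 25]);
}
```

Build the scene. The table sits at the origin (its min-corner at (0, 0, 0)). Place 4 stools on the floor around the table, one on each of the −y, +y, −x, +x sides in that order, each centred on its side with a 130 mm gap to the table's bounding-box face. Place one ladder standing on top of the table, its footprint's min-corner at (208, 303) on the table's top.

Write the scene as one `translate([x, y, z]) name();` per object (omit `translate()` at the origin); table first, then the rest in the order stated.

table();
translate([227, -410, 0]) stool();
translate([227, 672, 0]) stool();
translate([-436, 131, 0]) stool();
translate([890, 131, 0]) stool();
translate([208, 303, 762]) ladder();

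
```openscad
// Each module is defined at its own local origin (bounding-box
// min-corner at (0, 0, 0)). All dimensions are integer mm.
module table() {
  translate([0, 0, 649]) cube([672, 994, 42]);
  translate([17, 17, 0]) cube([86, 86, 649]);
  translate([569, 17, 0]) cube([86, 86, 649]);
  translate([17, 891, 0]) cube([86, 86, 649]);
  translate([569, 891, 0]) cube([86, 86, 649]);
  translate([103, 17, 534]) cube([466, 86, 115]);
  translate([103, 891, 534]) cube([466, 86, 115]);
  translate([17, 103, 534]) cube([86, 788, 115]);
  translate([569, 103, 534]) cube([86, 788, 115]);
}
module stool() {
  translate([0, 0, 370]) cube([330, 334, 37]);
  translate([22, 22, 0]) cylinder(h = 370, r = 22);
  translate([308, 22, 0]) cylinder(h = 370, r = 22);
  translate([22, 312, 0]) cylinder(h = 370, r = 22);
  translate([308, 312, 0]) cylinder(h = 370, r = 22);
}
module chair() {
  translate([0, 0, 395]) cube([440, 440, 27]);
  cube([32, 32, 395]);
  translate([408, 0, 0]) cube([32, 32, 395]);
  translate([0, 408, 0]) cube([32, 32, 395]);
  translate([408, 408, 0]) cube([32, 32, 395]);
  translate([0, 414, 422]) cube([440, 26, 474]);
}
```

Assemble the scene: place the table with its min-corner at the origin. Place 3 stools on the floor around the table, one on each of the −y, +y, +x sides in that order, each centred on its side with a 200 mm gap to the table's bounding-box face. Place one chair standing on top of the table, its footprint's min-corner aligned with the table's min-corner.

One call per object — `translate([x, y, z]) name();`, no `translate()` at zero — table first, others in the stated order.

table();
translate([171, -534, 0]) stool();
translate([171, 1194, 0]) stool();
translate([872, 330, 0]) stool();
translate([0, 0, 691]) chair();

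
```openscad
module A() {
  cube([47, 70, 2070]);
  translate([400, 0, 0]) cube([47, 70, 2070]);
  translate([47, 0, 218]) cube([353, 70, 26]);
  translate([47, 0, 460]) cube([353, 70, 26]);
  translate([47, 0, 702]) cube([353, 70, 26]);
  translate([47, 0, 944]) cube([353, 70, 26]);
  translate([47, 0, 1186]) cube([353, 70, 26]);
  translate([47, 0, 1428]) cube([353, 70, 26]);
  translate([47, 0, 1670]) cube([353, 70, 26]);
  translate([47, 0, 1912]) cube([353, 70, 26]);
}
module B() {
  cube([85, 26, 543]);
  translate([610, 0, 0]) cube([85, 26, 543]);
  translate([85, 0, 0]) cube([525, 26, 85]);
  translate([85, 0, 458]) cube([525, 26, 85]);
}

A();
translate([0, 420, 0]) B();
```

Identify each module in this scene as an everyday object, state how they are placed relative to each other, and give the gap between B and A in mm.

A is a ladder. B is a picture frame. The picture frame is on the floor beside the ladder on its +y side. The gap between the picture frame and the ladder is 350 mm.

The picture frame's nearest face is 350 mm from the ladder's +y face.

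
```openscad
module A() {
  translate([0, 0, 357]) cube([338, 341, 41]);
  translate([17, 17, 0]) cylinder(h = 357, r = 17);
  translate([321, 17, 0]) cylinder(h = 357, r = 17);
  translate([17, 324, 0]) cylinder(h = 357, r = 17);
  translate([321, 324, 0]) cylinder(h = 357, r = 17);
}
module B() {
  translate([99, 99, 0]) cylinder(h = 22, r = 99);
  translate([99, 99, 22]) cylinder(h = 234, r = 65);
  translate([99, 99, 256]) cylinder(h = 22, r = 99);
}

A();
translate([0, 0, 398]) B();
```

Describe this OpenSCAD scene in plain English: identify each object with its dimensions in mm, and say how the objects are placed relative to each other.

A is a four-legged stool. The seat is 338×341 mm, 41 mm thick, top at z = 398 mm. It stands on four round legs, each 34 mm in diameter, from z = 0 to the seat underside, each leg's axis is inset half a diameter from the nearest pair of seat edges (so the leg's bounding box is flush with the corner).

B is a spool: two coaxial disc flanges of radius 99 mm and thickness 22 mm, joined by a core cylinder of radius 65 mm and height 234 mm. The lower flange rests on z = 0 and the three cylinders share a vertical axis.

The spool is on top of the stool.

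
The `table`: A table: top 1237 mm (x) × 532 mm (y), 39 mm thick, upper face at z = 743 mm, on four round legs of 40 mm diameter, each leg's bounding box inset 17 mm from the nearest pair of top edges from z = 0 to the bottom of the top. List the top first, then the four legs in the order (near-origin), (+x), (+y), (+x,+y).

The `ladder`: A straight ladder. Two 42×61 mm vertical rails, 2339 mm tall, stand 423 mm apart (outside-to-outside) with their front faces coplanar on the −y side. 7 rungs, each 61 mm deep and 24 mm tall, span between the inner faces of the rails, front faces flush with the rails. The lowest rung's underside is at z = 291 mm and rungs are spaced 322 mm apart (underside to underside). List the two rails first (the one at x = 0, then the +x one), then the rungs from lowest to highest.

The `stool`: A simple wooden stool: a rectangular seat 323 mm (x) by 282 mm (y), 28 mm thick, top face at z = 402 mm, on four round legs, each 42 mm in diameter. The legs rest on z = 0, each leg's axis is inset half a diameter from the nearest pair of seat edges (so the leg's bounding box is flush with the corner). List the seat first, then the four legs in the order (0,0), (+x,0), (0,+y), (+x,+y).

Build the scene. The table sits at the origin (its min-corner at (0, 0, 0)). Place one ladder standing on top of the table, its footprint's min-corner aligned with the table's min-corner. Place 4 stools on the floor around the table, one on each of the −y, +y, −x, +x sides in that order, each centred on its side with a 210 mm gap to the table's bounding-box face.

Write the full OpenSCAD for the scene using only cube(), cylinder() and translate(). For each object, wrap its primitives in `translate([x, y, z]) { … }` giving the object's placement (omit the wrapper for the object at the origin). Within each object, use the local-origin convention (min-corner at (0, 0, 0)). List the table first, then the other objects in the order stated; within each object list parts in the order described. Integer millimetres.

translate([0, 0, 704]) cube([1237, 532, 39]);
translate([37, 37, 0]) cylinder(h = 704, r = 20);
translate([1200, 37, 0]) cylinder(h = 704, r = 20);
translate([37, 495, 0]) cylinder(h = 704, r = 20);
translate([1200, 495, 0]) cylinder(h = 704, r = 20);
translate([0, 0, 743]) {
  cube([42, 61, 2339]);
  translate([381, 0, 0]) cube([42, 61, 2339]);
  translate([42, 0, 291]) cube([339, 61, 24]);
  translate([42, 0, 613]) cube([339, 61, 24]);
  translate([42, 0, 935]) cube([339, 61, 24]);
  translate([42, 0, 1257]) cube([339, 61, 24]);
  translate([42, 0, 1579]) cube([339, 61, 24]);
  translate([42, 0, 1901]) cube([339, 61, 24]);
  translate([42, 0, 2223]) cube([339, 61, 24]);
}
translate([457, -492, 0]) {
  translate([0, 0, 374]) cube([323, 282, 28]);
  translate([21, 21, 0]) cylinder(h = 374, r = 21);
  translate([302, 21, 0]) cylinder(h = 374, r = 21);
  translate([21, 261, 0]) cylinder(h = 374, r = 21);
  translate([302, 261, 0]) cylinder(h = 374, r = 21);
}
translate([457, 742, 0]) {
  translate([0, 0, 374]) cube([323, 282, 28]);
  translate([21, 21, 0]) cylinder(h = 374, r = 21);
  translate([302, 21, 0]) cylinder(h = 374, r = 21);
  translate([21, 261, 0]) cylinder(h = 374, r = 21);
  translate([302, 261, 0]) cylinder(h = 374, r = 21);
}
translate([-533, 125, 0]) {
  translate([0, 0, 374]) cube([323, 282, 28]);
  translate([21, 21, 0]) cylinder(h = 374, r = 21);
  translate([302, 21, 0]) cylinder(h = 374, r = 21);
  translate([21, 261, 0]) cylinder(h = 374, r = 21);
  translate([302, 261, 0]) cylinder(h = 374, r = 21);
}
translate([1447, 125, 0]) {
  translate([0, 0, 374]) cube([323, 282, 28]);
  translate([21, 21, 0]) cylinder(h = 374, r = 21);
  translate([302, 21, 0]) cylinder(h = 374, r = 21);
  translate([21, 261, 0]) cylinder(h = 374, r = 21);
  translate([302, 261, 0]) cylinder(h = 374, r = 21);
}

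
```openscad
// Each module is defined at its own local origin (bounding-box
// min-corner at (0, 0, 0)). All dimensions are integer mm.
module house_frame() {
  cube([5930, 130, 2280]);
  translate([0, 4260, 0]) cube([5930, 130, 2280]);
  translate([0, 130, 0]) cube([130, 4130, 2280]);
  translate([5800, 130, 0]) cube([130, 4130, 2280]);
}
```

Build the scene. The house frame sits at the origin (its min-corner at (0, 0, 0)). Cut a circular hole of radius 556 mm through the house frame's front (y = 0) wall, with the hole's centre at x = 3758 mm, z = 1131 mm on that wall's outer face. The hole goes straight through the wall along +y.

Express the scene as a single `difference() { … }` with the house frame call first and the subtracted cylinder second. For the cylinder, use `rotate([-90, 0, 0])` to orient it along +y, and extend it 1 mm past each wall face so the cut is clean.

difference() {
  house_frame();
  translate([3758, -1, 1131]) rotate([-90, 0, 0]) cylinder(h = 132, r = 556);
}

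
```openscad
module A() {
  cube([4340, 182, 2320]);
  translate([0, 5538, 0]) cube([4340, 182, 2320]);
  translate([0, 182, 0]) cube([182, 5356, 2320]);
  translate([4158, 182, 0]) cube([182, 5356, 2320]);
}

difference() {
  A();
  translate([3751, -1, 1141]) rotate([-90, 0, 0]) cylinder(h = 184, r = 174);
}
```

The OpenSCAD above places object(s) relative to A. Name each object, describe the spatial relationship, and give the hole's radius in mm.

A is a house frame. The house frame has a circular hole through its front wall. The hole's radius is 174 mm.

The subtracted cylinder has r = 174 mm.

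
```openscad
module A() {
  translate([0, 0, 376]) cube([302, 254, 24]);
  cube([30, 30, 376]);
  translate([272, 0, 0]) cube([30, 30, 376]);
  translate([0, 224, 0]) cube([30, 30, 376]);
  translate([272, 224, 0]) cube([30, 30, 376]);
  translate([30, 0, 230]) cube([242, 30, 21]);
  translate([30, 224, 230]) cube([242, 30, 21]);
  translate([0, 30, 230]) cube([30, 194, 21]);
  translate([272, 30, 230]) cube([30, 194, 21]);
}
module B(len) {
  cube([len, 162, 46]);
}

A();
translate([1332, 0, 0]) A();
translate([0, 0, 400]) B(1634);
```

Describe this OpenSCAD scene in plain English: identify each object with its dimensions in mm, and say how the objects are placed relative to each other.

A is a four-legged stool. The seat is 302×254 mm, 24 mm thick, top at z = 400 mm. It stands on four square legs, each 30×30 mm in cross-section, from z = 0 to the seat underside, each flush with a corner of the seat. Four stretchers, 30 mm wide and 21 mm tall, connect adjacent legs with their undersides at z = 230 mm, each running between the inner faces of the legs it joins and aligned with the legs' outer faces on the other axis.

B is a rectangular beam 1634 mm long (x), 162 mm deep (y), 46 mm thick (z).

The beam spans the tops of two stools placed 1030 mm apart, resting at z = 400 mm.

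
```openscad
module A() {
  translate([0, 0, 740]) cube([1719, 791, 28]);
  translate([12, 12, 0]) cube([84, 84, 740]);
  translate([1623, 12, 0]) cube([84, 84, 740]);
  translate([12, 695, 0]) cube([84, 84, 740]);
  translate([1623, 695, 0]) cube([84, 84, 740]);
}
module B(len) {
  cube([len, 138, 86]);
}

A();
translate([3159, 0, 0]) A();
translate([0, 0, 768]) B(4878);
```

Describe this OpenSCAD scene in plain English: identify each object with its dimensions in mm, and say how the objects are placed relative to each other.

A is a table with a 1719×791 mm rectangular top, 28 mm thick, top surface at z = 768 mm, supported by four 84×84 mm square legs, each inset 12 mm from the nearest pair of top edges, running from the floor.

B is a rectangular beam 4878 mm long (x), 138 mm deep (y), 86 mm thick (z).

The beam spans the tops of two tables placed 1440 mm apart, resting at z = 768 mm.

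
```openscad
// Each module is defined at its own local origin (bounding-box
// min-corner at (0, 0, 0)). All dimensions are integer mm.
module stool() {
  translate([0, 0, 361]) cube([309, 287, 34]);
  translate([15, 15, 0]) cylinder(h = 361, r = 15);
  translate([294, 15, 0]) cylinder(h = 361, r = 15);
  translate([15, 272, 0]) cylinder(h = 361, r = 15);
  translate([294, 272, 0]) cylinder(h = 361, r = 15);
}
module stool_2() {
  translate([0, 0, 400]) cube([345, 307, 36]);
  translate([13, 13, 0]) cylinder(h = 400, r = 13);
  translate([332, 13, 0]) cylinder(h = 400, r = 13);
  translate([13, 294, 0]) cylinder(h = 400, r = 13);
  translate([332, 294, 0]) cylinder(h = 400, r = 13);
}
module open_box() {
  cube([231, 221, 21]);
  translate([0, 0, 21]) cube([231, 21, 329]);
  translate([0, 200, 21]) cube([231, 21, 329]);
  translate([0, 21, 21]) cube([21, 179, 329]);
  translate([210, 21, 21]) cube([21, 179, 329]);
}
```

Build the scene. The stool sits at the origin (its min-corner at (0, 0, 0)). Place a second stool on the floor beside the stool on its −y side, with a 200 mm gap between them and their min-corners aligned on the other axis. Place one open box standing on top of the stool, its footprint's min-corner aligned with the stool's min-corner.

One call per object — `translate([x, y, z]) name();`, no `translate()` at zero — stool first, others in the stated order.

stool();
translate([0, -507, 0]) stool_2();
translate([0, 0, 395]) open_box();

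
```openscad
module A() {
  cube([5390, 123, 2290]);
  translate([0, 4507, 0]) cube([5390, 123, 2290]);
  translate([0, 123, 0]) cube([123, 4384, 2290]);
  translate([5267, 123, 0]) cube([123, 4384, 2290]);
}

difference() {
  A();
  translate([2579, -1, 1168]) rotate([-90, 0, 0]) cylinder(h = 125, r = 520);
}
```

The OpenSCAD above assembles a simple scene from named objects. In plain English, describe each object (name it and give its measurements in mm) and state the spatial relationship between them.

A is a box-shaped house frame (walls only): outside footprint 5390×4630 mm, wall height 2290 mm, wall thickness 123 mm. The two y-facing walls run the full x-width; the two x-facing walls fit between the inner faces of the y-facing walls.

The house frame has a circular hole of radius 520 mm through its front wall, centred at (x = 2579, z = 1168).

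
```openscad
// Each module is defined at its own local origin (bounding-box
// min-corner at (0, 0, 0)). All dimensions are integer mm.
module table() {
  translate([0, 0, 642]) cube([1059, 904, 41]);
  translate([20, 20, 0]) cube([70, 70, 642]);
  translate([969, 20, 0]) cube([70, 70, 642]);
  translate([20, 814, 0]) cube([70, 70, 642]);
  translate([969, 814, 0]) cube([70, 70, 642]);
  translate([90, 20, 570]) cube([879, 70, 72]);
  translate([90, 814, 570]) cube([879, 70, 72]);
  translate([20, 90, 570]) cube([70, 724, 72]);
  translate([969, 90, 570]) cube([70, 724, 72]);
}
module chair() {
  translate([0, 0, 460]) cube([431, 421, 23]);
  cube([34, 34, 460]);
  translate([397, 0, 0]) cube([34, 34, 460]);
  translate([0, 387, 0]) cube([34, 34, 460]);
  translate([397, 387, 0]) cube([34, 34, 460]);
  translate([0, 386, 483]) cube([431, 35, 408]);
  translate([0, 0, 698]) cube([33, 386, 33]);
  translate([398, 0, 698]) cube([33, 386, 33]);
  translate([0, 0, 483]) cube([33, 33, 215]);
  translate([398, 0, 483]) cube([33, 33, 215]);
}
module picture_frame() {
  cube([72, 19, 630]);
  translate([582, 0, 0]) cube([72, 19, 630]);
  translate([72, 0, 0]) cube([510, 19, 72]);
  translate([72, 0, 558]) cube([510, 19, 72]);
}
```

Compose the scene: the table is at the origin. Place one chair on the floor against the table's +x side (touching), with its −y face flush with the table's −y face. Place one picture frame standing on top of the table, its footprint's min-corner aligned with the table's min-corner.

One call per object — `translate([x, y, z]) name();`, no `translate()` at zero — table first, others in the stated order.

table();
translate([1059, 0, 0]) chair();
translate([0, 0, 683]) picture_frame();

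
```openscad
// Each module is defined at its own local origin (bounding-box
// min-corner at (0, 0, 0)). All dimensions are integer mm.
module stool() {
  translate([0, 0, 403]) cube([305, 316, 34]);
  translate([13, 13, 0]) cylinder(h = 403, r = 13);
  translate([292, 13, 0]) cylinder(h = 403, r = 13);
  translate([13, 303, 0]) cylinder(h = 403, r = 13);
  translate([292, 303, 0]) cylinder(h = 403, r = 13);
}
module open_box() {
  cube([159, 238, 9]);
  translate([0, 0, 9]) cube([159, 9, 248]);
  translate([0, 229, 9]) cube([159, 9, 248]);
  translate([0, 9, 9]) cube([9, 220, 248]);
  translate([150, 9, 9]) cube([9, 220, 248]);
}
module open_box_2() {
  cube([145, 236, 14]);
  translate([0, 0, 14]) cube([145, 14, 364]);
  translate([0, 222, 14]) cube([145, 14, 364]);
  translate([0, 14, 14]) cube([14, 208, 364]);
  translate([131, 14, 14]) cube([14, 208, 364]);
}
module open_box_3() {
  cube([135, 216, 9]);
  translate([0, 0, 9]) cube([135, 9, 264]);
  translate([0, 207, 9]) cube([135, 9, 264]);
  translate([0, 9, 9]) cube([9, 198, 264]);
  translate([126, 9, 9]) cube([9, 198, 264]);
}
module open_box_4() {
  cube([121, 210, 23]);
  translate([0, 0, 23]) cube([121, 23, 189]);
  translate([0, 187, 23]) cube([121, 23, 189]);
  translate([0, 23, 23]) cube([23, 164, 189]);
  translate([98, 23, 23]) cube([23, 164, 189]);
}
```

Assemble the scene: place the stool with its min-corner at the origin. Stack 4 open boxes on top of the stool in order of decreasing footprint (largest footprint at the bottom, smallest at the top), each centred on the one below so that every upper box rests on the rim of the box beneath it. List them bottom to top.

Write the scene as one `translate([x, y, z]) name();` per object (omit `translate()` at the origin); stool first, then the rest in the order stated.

stool();
translate([73, 39, 437]) open_box();
translate([80, 40, 694]) open_box_2();
translate([85, 50, 1072]) open_box_3();
translate([92, 53, 1345]) open_box_4();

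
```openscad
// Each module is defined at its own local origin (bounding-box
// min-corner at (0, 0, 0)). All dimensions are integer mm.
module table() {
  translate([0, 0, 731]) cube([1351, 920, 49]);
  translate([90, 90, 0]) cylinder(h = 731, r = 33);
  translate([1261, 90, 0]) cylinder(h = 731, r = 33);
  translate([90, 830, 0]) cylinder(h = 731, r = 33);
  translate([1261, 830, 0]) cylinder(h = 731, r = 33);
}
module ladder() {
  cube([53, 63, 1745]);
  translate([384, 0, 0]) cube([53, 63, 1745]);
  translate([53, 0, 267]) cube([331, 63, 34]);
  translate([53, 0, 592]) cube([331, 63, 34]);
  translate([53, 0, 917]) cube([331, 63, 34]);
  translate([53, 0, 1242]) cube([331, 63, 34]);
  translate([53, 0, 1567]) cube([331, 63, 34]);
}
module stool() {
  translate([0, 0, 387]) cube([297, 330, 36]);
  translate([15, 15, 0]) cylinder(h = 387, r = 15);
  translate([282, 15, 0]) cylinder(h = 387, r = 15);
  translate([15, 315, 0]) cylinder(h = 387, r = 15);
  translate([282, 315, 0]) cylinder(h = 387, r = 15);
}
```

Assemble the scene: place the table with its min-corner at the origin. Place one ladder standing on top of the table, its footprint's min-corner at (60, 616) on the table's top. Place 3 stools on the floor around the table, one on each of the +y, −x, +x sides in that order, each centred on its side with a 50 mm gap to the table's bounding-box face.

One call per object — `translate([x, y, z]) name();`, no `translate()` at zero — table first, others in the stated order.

table();
translate([60, 616, 780]) ladder();
translate([527, 970, 0]) stool();
translate([-347, 295, 0]) stool();
translate([1401, 295, 0]) stool();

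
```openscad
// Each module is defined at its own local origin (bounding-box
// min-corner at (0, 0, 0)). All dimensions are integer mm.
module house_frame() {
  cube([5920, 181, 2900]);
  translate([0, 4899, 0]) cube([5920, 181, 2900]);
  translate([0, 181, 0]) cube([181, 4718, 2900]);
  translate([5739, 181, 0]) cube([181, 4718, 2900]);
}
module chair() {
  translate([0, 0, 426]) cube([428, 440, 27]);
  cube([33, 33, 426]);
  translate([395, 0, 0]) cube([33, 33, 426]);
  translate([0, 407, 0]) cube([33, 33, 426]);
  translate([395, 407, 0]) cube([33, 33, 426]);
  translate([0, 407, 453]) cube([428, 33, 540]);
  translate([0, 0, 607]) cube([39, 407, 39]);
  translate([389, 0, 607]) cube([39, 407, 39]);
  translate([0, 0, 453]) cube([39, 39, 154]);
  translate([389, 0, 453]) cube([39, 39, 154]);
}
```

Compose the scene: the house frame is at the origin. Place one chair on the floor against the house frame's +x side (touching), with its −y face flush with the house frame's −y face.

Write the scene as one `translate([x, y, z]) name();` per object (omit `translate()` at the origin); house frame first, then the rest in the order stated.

house_frame();
translate([5920, 0, 0]) chair();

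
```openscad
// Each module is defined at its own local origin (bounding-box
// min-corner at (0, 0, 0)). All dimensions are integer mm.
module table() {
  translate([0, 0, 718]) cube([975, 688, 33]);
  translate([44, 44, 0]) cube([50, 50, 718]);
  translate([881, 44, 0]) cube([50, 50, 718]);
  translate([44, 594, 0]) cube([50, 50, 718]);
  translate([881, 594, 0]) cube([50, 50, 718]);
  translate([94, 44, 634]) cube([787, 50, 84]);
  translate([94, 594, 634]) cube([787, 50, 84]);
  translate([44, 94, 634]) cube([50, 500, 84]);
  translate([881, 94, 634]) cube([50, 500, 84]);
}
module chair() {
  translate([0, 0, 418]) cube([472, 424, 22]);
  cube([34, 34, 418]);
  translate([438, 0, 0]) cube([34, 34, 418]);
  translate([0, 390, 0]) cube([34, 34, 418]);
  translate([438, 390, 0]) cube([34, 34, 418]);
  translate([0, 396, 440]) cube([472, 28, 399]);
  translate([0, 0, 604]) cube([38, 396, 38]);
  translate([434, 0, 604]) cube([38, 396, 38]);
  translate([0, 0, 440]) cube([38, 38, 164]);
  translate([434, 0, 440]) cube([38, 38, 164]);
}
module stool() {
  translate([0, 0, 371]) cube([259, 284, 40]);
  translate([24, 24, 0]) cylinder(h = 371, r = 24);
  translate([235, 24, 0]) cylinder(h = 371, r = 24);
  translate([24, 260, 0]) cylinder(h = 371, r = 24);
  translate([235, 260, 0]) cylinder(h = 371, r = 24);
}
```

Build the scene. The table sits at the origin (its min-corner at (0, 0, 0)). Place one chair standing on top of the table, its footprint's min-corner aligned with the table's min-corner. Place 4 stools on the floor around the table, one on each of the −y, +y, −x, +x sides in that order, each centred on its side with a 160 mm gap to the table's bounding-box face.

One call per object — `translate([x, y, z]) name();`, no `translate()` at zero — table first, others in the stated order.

table();
translate([0, 0, 751]) chair();
translate([358, -444, 0]) stool();
translate([358, 848, 0]) stool();
translate([-419, 202, 0]) stool();
translate([1135, 202, 0]) stool();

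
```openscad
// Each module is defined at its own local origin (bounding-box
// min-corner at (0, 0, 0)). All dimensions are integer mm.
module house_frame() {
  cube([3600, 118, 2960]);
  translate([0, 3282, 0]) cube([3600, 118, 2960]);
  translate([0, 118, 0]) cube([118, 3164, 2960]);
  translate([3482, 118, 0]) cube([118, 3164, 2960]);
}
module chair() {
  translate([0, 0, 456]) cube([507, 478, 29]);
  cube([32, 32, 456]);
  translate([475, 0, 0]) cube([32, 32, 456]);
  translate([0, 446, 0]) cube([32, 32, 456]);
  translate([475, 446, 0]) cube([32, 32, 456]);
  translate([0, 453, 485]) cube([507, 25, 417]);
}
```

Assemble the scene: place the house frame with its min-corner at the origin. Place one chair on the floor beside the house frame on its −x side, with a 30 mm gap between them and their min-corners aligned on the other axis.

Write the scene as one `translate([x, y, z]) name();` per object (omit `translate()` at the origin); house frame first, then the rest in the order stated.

house_frame();
translate([-537, 0, 0]) chair();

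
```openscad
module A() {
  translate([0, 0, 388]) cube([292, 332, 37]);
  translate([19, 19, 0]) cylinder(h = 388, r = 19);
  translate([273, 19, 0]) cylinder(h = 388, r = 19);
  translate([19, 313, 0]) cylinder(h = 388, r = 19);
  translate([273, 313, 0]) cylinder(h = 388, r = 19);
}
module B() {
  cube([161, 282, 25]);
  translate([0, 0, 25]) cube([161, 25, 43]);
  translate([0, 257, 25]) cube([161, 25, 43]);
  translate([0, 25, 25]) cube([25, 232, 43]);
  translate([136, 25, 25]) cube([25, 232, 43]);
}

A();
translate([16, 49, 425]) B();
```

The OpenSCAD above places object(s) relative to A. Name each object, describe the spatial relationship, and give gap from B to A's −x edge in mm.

The open box's min-x is at 16; the stool's min-x is 0; gap = 16 mm.

A is a stool. B is an open box. The open box is on top of the stool. The gap from the open box to the stool's −x edge is 16 mm.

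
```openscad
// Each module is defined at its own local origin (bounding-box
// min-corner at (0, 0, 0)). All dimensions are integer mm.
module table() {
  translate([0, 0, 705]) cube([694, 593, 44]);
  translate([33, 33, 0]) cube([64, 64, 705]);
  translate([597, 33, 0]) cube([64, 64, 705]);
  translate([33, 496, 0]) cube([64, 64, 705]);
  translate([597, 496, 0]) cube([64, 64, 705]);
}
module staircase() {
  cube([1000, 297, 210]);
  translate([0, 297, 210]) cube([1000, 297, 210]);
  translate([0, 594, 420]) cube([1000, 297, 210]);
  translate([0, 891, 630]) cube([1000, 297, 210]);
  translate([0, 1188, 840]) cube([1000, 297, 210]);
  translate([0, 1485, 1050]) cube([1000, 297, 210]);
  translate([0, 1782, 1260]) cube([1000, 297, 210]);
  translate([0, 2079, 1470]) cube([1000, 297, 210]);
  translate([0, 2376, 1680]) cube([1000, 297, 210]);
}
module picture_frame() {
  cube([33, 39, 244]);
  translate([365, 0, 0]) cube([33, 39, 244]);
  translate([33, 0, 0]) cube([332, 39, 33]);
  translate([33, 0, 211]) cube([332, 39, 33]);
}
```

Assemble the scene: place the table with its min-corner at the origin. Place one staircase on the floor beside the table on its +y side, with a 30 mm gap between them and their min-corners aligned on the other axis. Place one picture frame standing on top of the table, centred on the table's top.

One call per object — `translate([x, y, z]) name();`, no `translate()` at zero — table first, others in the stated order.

table();
translate([0, 623, 0]) staircase();
translate([148, 277, 749]) picture_frame();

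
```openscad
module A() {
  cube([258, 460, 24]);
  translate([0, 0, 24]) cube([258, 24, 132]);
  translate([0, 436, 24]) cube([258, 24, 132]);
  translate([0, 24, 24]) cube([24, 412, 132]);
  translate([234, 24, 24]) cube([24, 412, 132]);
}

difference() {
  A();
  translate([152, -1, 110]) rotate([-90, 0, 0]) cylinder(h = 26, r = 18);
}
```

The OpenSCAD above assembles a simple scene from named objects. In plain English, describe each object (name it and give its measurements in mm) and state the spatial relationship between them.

A is an open-topped rectangular box: outside dimensions 258×460×156 mm, with a uniform wall and base thickness of 24 mm. The base is a full 258×460 slab on the floor; four walls sit on top of the base. The front and back walls (the −y and +y sides) span the full width; the two side walls fit between them.

The open box has a circular hole of radius 18 mm through its front wall, centred at (x = 152, z = 110).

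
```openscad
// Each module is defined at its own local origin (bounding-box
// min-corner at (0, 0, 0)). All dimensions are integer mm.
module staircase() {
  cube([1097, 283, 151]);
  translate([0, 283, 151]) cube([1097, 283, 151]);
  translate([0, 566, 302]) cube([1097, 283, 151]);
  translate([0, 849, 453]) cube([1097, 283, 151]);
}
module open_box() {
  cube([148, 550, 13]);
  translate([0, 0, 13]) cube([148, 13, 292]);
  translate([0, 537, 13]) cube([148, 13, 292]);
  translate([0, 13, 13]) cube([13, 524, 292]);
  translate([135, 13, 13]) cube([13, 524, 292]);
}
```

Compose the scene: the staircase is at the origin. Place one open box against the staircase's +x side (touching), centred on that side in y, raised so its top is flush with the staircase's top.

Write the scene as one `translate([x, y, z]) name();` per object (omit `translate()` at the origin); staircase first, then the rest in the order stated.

staircase();
translate([1097, 291, 299]) open_box();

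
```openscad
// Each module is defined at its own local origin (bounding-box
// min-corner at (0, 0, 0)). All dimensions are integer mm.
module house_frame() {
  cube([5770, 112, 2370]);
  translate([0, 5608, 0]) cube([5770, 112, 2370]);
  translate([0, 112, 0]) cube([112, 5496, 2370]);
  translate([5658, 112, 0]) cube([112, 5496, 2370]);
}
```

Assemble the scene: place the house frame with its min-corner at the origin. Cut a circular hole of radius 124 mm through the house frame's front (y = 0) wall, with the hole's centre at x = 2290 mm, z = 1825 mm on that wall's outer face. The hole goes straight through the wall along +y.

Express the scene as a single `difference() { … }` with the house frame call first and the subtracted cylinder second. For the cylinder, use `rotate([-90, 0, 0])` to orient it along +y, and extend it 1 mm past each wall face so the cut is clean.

difference() {
  house_frame();
  translate([2290, -1, 1825]) rotate([-90, 0, 0]) cylinder(h = 114, r = 124);
}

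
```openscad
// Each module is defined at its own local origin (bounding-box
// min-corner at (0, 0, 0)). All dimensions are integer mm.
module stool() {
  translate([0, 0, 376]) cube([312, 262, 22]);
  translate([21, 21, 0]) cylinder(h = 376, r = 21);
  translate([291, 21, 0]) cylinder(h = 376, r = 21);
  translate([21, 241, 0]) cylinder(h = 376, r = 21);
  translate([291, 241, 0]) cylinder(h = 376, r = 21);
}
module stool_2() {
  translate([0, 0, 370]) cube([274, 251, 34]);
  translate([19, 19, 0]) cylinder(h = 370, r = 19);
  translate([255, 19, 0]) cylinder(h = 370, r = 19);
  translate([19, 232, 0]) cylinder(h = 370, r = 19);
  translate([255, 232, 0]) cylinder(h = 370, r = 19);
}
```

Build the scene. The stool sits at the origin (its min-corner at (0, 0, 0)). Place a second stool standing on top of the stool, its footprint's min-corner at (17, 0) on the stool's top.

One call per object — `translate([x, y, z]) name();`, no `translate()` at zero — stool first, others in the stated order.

stool();
translate([17, 0, 398]) stool_2();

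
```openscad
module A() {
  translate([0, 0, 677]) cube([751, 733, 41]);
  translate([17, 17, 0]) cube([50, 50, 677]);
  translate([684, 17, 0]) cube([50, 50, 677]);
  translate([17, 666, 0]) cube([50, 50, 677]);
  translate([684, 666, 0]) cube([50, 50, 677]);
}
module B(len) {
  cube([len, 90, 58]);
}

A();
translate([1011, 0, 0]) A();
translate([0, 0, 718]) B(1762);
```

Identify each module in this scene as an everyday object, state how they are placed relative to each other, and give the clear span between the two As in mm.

Second table starts at x = 1011; first ends at x = 751; clear span = 1011 − 751 = 260 mm.

A is a table. B is a beam. A beam spans the tops of two tables. The clear span between the two tables is 260 mm.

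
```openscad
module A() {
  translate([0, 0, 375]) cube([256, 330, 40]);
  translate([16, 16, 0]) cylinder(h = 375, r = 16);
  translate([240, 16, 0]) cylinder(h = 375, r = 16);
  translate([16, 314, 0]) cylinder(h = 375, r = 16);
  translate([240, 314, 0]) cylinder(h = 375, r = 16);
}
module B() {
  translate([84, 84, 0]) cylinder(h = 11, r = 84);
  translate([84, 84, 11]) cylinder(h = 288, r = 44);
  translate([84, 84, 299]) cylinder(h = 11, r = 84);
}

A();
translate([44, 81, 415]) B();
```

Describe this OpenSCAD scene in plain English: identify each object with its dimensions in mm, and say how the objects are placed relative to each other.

A is a four-legged stool. The seat is 256×330 mm, 40 mm thick, top at z = 415 mm. It stands on four round legs, each 32 mm in diameter, from z = 0 to the seat underside, each leg's axis is inset half a diameter from the nearest pair of seat edges (so the leg's bounding box is flush with the corner).

B is a spool: two coaxial disc flanges of radius 84 mm and thickness 11 mm, joined by a core cylinder of radius 44 mm and height 288 mm. The lower flange rests on z = 0 and the three cylinders share a vertical axis.

The spool is on top of the stool, centred.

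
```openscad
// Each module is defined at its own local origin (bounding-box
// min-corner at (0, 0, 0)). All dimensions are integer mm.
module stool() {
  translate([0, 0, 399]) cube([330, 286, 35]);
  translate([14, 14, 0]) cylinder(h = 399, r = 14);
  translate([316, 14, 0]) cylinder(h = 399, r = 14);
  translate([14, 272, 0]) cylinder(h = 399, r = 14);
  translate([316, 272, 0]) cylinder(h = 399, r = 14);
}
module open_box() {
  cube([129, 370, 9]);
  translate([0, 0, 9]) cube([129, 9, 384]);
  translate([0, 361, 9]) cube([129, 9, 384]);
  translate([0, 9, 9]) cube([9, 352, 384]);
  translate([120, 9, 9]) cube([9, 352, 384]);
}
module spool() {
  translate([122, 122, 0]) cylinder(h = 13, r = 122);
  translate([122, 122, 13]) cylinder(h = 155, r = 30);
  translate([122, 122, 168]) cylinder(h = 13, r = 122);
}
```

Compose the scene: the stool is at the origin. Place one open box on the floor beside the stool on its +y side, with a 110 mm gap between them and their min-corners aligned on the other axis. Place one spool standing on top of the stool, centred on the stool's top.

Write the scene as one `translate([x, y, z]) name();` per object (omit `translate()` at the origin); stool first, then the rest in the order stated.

stool();
translate([0, 396, 0]) open_box();
translate([43, 21, 434]) spool();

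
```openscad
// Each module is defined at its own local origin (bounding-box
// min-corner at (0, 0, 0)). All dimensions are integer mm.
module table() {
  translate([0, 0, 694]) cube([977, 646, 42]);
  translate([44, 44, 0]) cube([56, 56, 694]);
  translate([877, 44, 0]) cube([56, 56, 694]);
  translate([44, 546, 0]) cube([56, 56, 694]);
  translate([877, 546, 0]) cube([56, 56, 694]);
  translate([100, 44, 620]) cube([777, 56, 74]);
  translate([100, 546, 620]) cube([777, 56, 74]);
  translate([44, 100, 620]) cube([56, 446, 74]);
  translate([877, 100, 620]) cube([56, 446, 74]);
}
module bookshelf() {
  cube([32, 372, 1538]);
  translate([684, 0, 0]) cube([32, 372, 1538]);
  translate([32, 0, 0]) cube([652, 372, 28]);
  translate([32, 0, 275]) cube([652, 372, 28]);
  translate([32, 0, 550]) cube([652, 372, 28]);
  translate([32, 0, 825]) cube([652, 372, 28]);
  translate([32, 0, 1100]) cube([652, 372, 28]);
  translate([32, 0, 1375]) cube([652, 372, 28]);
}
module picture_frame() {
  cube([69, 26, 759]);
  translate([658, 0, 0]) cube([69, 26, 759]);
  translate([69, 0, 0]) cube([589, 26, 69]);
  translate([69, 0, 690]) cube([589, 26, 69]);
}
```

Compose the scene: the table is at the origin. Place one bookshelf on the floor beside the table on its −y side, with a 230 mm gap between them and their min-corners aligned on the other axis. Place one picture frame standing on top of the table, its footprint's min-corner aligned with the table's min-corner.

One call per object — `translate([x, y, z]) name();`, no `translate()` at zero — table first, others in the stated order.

table();
translate([0, -602, 0]) bookshelf();
translate([0, 0, 736]) picture_frame();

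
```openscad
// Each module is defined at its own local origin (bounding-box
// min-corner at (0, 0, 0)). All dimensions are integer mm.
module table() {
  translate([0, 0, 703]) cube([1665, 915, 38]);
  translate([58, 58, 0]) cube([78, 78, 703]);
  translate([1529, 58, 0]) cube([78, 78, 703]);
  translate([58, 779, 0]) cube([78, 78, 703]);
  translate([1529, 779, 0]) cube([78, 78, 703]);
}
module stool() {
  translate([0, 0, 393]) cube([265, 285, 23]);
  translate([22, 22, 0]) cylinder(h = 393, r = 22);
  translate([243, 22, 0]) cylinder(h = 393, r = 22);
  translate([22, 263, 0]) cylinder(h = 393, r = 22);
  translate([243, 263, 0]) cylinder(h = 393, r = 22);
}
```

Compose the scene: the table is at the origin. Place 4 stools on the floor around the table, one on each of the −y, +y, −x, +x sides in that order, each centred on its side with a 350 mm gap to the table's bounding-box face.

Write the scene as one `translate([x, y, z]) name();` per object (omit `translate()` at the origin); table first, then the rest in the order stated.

table();
translate([700, -635, 0]) stool();
translate([700, 1265, 0]) stool();
translate([-615, 315, 0]) stool();
translate([2015, 315, 0]) stool();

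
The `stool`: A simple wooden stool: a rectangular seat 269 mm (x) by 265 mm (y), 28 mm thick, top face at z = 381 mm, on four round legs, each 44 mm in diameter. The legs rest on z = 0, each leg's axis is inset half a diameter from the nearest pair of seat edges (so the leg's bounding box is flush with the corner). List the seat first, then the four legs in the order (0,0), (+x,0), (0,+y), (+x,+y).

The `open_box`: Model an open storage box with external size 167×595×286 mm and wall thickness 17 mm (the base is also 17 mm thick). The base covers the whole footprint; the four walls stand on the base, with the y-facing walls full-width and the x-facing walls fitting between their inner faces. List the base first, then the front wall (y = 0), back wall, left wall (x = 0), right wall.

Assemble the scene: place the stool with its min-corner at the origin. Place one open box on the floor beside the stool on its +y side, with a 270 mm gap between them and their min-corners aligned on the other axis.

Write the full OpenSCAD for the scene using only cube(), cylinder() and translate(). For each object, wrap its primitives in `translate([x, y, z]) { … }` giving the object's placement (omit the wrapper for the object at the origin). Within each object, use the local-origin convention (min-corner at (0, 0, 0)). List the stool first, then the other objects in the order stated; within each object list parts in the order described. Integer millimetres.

translate([0, 0, 353]) cube([269, 265, 28]);
translate([22, 22, 0]) cylinder(h = 353, r = 22);
translate([247, 22, 0]) cylinder(h = 353, r = 22);
translate([22, 243, 0]) cylinder(h = 353, r = 22);
translate([247, 243, 0]) cylinder(h = 353, r = 22);
translate([0, 535, 0]) {
  cube([167, 595, 17]);
  translate([0, 0, 17]) cube([167, 17, 269]);
  translate([0, 578, 17]) cube([167, 17, 269]);
  translate([0, 17, 17]) cube([17, 561, 269]);
  translate([150, 17, 17]) cube([17, 561, 269]);
}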